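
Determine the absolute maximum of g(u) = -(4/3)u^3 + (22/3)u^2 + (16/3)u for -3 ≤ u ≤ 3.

Differentiating, g'(u) = -4u^2 + (44/3)u + 16/3; whose only zero in [-3, 3] is u = -1/3.
Candidates: g(-3) = 86, g(-1/3) = -74/81, g(3) = 46.
The maximum over the interval is 86, attained at u = -3.

86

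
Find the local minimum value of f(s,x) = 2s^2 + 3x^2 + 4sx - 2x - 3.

-4

∂f/∂s = 4s + 4x = 0 and ∂f/∂x = 4s + 6x - 2 = 0, so (s, x) = (-1, 1).
The Hessian has f_{ss} = 4, f_{xx} = 6, f_{sx} = 4, giving D = 8 > 0 with f_{ss} > 0, so the point is a local minimum.
f(-1, 1) = -4.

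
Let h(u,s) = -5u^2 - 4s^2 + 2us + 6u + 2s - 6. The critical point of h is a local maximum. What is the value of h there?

-67/19

∂h/∂u = -10u + 2s + 6 = 0 and ∂h/∂s = 2u - 8s + 2 = 0, so (u, s) = (13/19, 8/19).
The Hessian has h_{uu} = -10, h_{ss} = -8, h_{us} = 2, giving D = 76 > 0 with h_{uu} < 0, so the point is a local maximum.
h(13/19, 8/19) = -67/19.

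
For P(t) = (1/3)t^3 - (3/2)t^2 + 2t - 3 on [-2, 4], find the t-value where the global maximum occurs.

4

The derivative is t^2 - 3t + 2, which vanishes at t = 1 and t = 2.
Evaluating at the critical points and endpoints: P(-2) = -47/3,  P(1) = -13/6,  P(2) = -7/3,  P(4) = 7/3.
Hence the absolute maximum is 7/3 at t = 4.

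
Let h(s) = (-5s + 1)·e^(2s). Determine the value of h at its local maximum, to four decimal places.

Differentiating with the product rule gives h'(s) = (-10s - 3)·e^(2s). Since e^(2s) > 0, the only critical point is s = -3/10.
h''(-3/10) has the same sign as -10 < 0, so this is a local maximum.
h(-3/10) = (5/2)·e^(-3/5) ≈ 1.3720.

1.3720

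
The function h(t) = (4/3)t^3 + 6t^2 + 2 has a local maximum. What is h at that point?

20

Critical points: h'(t) = 4t^2 + 12t vanishes at t = -3, 0.
h''(t) = 8t + 12. h''(-3) = -12 < 0 ⇒ local maximum; h''(0) = 12 > 0 ⇒ local minimum.
The local maximum is h(-3) = 20.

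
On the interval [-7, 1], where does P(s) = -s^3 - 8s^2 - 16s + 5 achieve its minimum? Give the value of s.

1

Differentiating, P'(s) = -3s^2 - 16s - 16; which vanishes at s = -4 and s = -4/3.
Compare values at every candidate in [-7, 1]: P(-7) = 68; P(-4) = 5; P(-4/3) = 391/27; P(1) = -20.
Hence the absolute minimum is -20 at s = 1.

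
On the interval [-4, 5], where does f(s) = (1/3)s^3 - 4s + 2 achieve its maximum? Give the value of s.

5

Differentiating, f'(s) = s^2 - 4; which vanishes at s = -2 and s = 2.
Evaluating at the critical points and endpoints: f(-4) = -10/3; f(-2) = 22/3; f(2) = -10/3; f(5) = 71/3.
So the maximum is f(5) = 71/3.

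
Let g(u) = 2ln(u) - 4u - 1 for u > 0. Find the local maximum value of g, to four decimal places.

g'(u) = 2/u − 4 = 0 gives u = 1/2.
g''(u) = -2/u², which is negative for u > 0, so this is a local maximum.
g(1/2) = 2·ln(1/2) - 2 - 1 ≈ -4.3863.

-4.3863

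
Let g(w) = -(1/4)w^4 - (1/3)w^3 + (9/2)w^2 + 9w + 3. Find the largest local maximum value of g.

165/4

g'(w) = -w^3 - w^2 + 9w + 9 = 0 at w = -3, -1, 3.
Second-derivative test with g''(w) = -3w^2 - 2w + 9: g''(-3) = -12 < 0 ⇒ local maximum; g''(-1) = 8 > 0 ⇒ local minimum; g''(3) = -24 < 0 ⇒ local maximum.
Thus g has its largest local maximum at w = 3, with value 165/4.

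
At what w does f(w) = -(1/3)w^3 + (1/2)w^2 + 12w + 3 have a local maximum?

f'(w) = -w^2 + w + 12. Setting f'(w) = 0 gives w ∈ {-3, 4}.
Second-derivative test with f''(w) = -2w + 1: f''(-3) = 7 > 0 ⇒ local minimum; f''(4) = -7 < 0 ⇒ local maximum.
The local maximum is f(4) = 113/3.

4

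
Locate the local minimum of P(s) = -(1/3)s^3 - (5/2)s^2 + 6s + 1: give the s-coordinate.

P'(s) = -s^2 - 5s + 6 = 0 at s = -6, 1.
P''(s) = -2s - 5. P''(-6) = 7 > 0 ⇒ local minimum; P''(1) = -7 < 0 ⇒ local maximum.
The local minimum is P(-6) = -53.

-6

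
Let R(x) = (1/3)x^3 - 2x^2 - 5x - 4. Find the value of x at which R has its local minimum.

R'(x) = x^2 - 4x - 5 = 0 at x = -1, 5.
Second-derivative test with R''(x) = 2x - 4: R''(-1) = -6 < 0 ⇒ local maximum; R''(5) = 6 > 0 ⇒ local minimum.
Thus R has its local minimum at x = 5, with value -112/3.

5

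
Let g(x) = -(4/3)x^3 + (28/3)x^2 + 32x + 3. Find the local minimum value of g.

-1613/81

Critical points: g'(x) = -4x^2 + (56/3)x + 32 vanishes at x = -4/3, 6.
Second-derivative test with g''(x) = -8x + 56/3: g''(-4/3) = 88/3 > 0 ⇒ local minimum; g''(6) = -88/3 < 0 ⇒ local maximum.
The local minimum is g(-4/3) = -1613/81.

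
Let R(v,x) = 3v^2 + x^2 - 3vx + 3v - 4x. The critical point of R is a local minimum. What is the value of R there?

∂R/∂v = 6v - 3x + 3 = 0 and ∂R/∂x = -3v + 2x - 4 = 0, so (v, x) = (2, 5).
The Hessian has R_{vv} = 6, R_{xx} = 2, R_{vx} = -3, giving D = 3 > 0 with R_{vv} > 0, so the point is a local minimum.
R(2, 5) = -7.

-7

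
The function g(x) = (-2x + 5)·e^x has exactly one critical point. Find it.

By the product rule, g'(x) = (-2x + 3)·e^x. Since e^x > 0, the only critical point is x = 3/2.
g''(3/2) has the same sign as -2 < 0, so this is a local maximum.
g(3/2) = (2)·e^(3/2) ≈ 8.9634.

3/2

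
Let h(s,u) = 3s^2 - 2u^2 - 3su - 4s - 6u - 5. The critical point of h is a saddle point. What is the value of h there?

∂h/∂s = 6s - 3u - 4 = 0 and ∂h/∂u = -3s - 4u - 6 = 0, so (s, u) = (-2/33, -16/11).
The Hessian has h_{ss} = 6, h_{uu} = -4, h_{su} = -3, giving D = -33 < 0, so the point is a saddle point.
h(-2/33, -16/11) = -17/33.

-17/33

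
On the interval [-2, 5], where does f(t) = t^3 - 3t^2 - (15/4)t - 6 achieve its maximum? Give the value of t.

f'(t) = 3t^2 - 6t - 15/4, which vanishes at t = -1/2 and t = 5/2.
Compare values at every candidate in [-2, 5]: f(-2) = -37/2, f(-1/2) = -5, f(5/2) = -37/2, f(5) = 101/4.
The maximum over the interval is 101/4, attained at t = 5.

5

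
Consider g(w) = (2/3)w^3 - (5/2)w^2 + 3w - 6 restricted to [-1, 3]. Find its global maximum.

-3/2

g'(w) = 2w^2 - 5w + 3, which vanishes at w = 1 and w = 3/2.
Compare values at every candidate in [-1, 3]: g(-1) = -73/6,  g(1) = -29/6,  g(3/2) = -39/8,  g(3) = -3/2.
So the maximum is g(3) = -3/2.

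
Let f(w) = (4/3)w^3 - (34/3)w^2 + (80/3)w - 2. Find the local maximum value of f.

1388/81

Critical points: f'(w) = 4w^2 - (68/3)w + 80/3 vanishes at w = 5/3, 4.
f''(w) = 8w - 68/3. f''(5/3) = -28/3 < 0 ⇒ local maximum; f''(4) = 28/3 > 0 ⇒ local minimum.
The local maximum is f(5/3) = 1388/81.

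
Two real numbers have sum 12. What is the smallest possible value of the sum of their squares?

With a + b = 12, a^2 + b^2 = a^2 + (12 − a)^2.
The derivative 2a − 2(12 − a) = 4a − 24 vanishes at a = 6; second derivative 4 > 0, a minimum.
The minimum is 2·(6)^2 = 72.

72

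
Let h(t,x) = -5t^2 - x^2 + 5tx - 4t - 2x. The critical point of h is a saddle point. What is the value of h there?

∂h/∂t = -10t + 5x - 4 = 0 and ∂h/∂x = 5t - 2x - 2 = 0, so (t, x) = (18/5, 8).
The Hessian has h_{tt} = -10, h_{xx} = -2, h_{tx} = 5, giving D = -5 < 0, so the point is a saddle point.
h(18/5, 8) = -76/5.

-76/5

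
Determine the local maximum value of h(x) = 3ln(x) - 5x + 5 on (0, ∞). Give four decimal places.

0.4675

h'(x) = 3/x − 5 = 0 gives x = 3/5.
h''(x) = -3/x², which is negative for x > 0, so this is a local maximum.
h(3/5) = 3·ln(3/5) - 3 + 5 ≈ 0.4675.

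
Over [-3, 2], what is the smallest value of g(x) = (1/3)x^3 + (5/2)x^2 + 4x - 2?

The derivative is x^2 + 5x + 4, whose only zero in [-3, 2] is x = -1.
Evaluating at the critical points and endpoints: g(-3) = -1/2,  g(-1) = -23/6,  g(2) = 56/3.
So the minimum is g(-1) = -23/6.

-23/6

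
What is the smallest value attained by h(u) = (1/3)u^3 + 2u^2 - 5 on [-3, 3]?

The derivative is u^2 + 4u, whose only zero in [-3, 3] is u = 0.
Candidates: h(-3) = 4; h(0) = -5; h(3) = 22.
Hence the absolute minimum is -5 at u = 0.

-5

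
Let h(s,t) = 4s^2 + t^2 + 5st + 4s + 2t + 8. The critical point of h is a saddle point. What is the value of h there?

∂h/∂s = 8s + 5t + 4 = 0 and ∂h/∂t = 5s + 2t + 2 = 0, so (s, t) = (-2/9, -4/9).
The Hessian has h_{ss} = 8, h_{tt} = 2, h_{st} = 5, giving D = -9 < 0, so the point is a saddle point.
h(-2/9, -4/9) = 64/9.

64/9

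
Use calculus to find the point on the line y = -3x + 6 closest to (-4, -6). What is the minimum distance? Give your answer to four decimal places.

Minimize D(x)^2 = (x + 4)^2 + (-3x + 12)^2.
d/dx[D^2] = 2(x + 4) + 2·(-3)·(-3x + 12) = 0 ⇒ x = 16/5.
Then y = -18/5 and the distance is √(288/5) ≈ 7.5895.

7.5895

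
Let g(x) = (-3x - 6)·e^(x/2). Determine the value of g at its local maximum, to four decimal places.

0.8120

By the product rule, g'(x) = (-(3/2)x - 6)·e^(x/2). Since e^(x/2) > 0, the only critical point is x = -4.
g''(-4) has the same sign as -3/2 < 0, so this is a local maximum.
g(-4) = (6)·e^(-2) ≈ 0.8120.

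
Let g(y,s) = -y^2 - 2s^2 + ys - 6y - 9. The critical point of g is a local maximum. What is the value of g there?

∂g/∂y = -2y + s - 6 = 0 and ∂g/∂s = y - 4s = 0, so (y, s) = (-24/7, -6/7).
The Hessian has g_{yy} = -2, g_{ss} = -4, g_{ys} = 1, giving D = 7 > 0 with g_{yy} < 0, so the point is a local maximum.
g(-24/7, -6/7) = 9/7.

9/7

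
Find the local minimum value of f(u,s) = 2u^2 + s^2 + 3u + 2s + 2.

-1/8

∂f/∂u = 4u + 3 = 0 and ∂f/∂s = 2s + 2 = 0, so (u, s) = (-3/4, -1).
The Hessian has f_{uu} = 4, f_{ss} = 2, f_{us} = 0, giving D = 8 > 0 with f_{uu} > 0, so the point is a local minimum.
f(-3/4, -1) = -1/8.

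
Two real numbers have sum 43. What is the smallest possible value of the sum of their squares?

With a + b = 43, a^2 + b^2 = a^2 + (43 − a)^2.
The derivative 2a − 2(43 − a) = 4a − 86 vanishes at a = 43/2; second derivative 4 > 0, a minimum.
The minimum is 2·(43/2)^2 = 1849/2.

1849/2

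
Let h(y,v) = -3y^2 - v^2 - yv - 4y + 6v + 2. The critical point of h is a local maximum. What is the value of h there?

170/11

∂h/∂y = -6y - v - 4 = 0 and ∂h/∂v = -y - 2v + 6 = 0, so (y, v) = (-14/11, 40/11).
The Hessian has h_{yy} = -6, h_{vv} = -2, h_{yv} = -1, giving D = 11 > 0 with h_{yy} < 0, so the point is a local maximum.
h(-14/11, 40/11) = 170/11.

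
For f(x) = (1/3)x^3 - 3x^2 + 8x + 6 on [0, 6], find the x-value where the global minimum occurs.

f'(x) = x^2 - 6x + 8, which vanishes at x = 2 and x = 4.
Evaluating at the critical points and endpoints: f(0) = 6; f(2) = 38/3; f(4) = 34/3; f(6) = 18.
The minimum over the interval is 6, attained at x = 0.

0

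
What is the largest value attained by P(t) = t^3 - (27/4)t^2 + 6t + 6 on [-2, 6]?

P'(t) = 3t^2 - (27/2)t + 6, which vanishes at t = 1/2 and t = 4.
Compare values at every candidate in [-2, 6]: P(-2) = -41,  P(1/2) = 119/16,  P(4) = -14,  P(6) = 15.
The maximum over the interval is 15, attained at t = 6.

15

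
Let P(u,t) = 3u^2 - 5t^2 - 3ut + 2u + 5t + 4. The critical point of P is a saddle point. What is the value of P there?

∂P/∂u = 6u - 3t + 2 = 0 and ∂P/∂t = -3u - 10t + 5 = 0, so (u, t) = (-5/69, 12/23).
The Hessian has P_{uu} = 6, P_{tt} = -10, P_{ut} = -3, giving D = -69 < 0, so the point is a saddle point.
P(-5/69, 12/23) = 361/69.

361/69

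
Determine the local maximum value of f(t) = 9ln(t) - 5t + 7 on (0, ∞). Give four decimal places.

f'(t) = 9/t − 5 = 0 gives t = 9/5.
f''(t) = -9/t², which is negative for t > 0, so this is a local maximum.
f(9/5) = 9·ln(9/5) - 9 + 7 ≈ 3.2901.

3.2901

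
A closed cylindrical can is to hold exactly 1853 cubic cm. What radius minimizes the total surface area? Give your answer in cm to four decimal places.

With radius r and height h, πr²h = 1853 so h = 1853/(πr²), and S(r) = 2πr² + 2πrh = 2πr² + 2·1853/r.
S'(r) = 4πr − 2·1853/r² = 0 ⇒ r³ = 1853/(2π), so r ≈ 6.6563 and h = 2r ≈ 13.3126.
S''(r) = 4π + 4·1853/r³ > 0, so this is the minimum; S ≈ 835.1507.

6.6563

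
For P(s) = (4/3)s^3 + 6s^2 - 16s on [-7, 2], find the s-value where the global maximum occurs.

-4

P'(s) = 4s^2 + 12s - 16, which vanishes at s = -4 and s = 1.
Evaluating at the critical points and endpoints: P(-7) = -154/3,  P(-4) = 224/3,  P(1) = -26/3,  P(2) = 8/3.
Hence the absolute maximum is 224/3 at s = -4.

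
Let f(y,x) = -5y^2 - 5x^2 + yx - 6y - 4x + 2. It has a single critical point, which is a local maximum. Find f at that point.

482/99

∂f/∂y = -10y + x - 6 = 0 and ∂f/∂x = y - 10x - 4 = 0, so (y, x) = (-64/99, -46/99).
The Hessian has f_{yy} = -10, f_{xx} = -10, f_{yx} = 1, giving D = 99 > 0 with f_{yy} < 0, so the point is a local maximum.
f(-64/99, -46/99) = 482/99.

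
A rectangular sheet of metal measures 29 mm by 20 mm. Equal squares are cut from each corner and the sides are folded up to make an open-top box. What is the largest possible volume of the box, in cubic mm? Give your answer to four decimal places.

1008.7132

With cut size x, the volume is V(x) = x(29 − 2x)(20 − 2x) for 0 < x < 10.
V'(x) = 12x^2 − 196x + 580. Setting V'(x) = 0 gives x ≈ 3.8817 (the root in (0, 10)).
V''(x) = 24x − 196 is negative there, so this is the maximum; V ≈ 1008.7132.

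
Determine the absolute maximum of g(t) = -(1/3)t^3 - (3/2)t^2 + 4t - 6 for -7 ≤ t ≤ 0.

g'(t) = -t^2 - 3t + 4, whose only zero in [-7, 0] is t = -4.
Compare values at every candidate in [-7, 0]: g(-7) = 41/6, g(-4) = -74/3, g(0) = -6.
The maximum over the interval is 41/6, attained at t = -7.

41/6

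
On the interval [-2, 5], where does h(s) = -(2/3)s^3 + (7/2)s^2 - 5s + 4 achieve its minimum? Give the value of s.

5

Differentiating, h'(s) = -2s^2 + 7s - 5; which vanishes at s = 1 and s = 5/2.
Evaluating at the critical points and endpoints: h(-2) = 100/3; h(1) = 11/6; h(5/2) = 71/24; h(5) = -101/6.
So the minimum is h(5) = -101/6.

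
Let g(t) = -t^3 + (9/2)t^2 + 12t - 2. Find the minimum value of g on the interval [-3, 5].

The derivative is -3t^2 + 9t + 12, which vanishes at t = -1 and t = 4.
Candidates: g(-3) = 59/2; g(-1) = -17/2; g(4) = 54; g(5) = 91/2.
The minimum over the interval is -17/2, attained at t = -1.

-17/2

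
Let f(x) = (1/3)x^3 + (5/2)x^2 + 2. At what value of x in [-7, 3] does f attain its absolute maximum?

3

The derivative is x^2 + 5x, which vanishes at x = -5 and x = 0.
Compare values at every candidate in [-7, 3]: f(-7) = 61/6; f(-5) = 137/6; f(0) = 2; f(3) = 67/2.
The maximum over the interval is 67/2, attained at x = 3.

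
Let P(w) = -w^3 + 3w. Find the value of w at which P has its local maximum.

P'(w) = -3w^2 + 3 = 0 at w = -1, 1.
P''(w) = -6w. P''(-1) = 6 > 0 ⇒ local minimum; P''(1) = -6 < 0 ⇒ local maximum.
The local maximum is P(1) = 2.

1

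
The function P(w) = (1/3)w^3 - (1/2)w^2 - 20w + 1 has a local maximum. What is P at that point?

155/3

P'(w) = w^2 - w - 20 = 0 at w = -4, 5.
Second-derivative test with P''(w) = 2w - 1: P''(-4) = -9 < 0 ⇒ local maximum; P''(5) = 9 > 0 ⇒ local minimum.
The local maximum is P(-4) = 155/3.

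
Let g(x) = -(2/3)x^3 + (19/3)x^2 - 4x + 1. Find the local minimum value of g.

Critical points: g'(x) = -2x^2 + (38/3)x - 4 vanishes at x = 1/3, 6.
Second-derivative test with g''(x) = -4x + 38/3: g''(1/3) = 34/3 > 0 ⇒ local minimum; g''(6) = -34/3 < 0 ⇒ local maximum.
The local minimum is g(1/3) = 28/81.

28/81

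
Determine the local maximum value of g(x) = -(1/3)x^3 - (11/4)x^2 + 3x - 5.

g'(x) = -x^2 - (11/2)x + 3. Setting g'(x) = 0 gives x ∈ {-6, 1/2}.
Since g''(x) = -2x - 11/2, we get g''(-6) = 13/2 > 0 ⇒ local minimum; g''(1/2) = -13/2 < 0 ⇒ local maximum.
The local maximum is g(1/2) = -203/48.

-203/48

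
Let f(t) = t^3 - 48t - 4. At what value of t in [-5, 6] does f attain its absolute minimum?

Differentiating, f'(t) = 3t^2 - 48; which vanishes at t = -4 and t = 4.
Evaluating at the critical points and endpoints: f(-5) = 111,  f(-4) = 124,  f(4) = -132,  f(6) = -76.
Hence the absolute minimum is -132 at t = 4.

4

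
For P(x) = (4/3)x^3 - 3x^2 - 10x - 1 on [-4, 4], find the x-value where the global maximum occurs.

-1

Differentiating, P'(x) = 4x^2 - 6x - 10; which vanishes at x = -1 and x = 5/2.
Compare values at every candidate in [-4, 4]: P(-4) = -283/3, P(-1) = 14/3, P(5/2) = -287/12, P(4) = -11/3.
The maximum over the interval is 14/3, attained at x = -1.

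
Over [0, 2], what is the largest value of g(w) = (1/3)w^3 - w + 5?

17/3

The derivative is w^2 - 1, whose only zero in [0, 2] is w = 1.
Candidates: g(0) = 5, g(1) = 13/3, g(2) = 17/3.
Hence the absolute maximum is 17/3 at w = 2.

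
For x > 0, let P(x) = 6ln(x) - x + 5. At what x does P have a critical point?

P'(x) = 6/x − 1 = 0 gives x = 6.
P''(x) = -6/x², which is negative for x > 0, so this is a local maximum.
P(6) = 6·ln(6) - 6 + 5 ≈ 9.7506.

6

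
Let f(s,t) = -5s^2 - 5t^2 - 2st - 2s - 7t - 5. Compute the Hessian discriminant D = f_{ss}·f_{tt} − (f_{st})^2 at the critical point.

96

∂f/∂s = -10s - 2t - 2 = 0 and ∂f/∂t = -2s - 10t - 7 = 0, so (s, t) = (-1/16, -11/16).
The Hessian has f_{ss} = -10, f_{tt} = -10, f_{st} = -2, giving D = 96 > 0 with f_{ss} < 0, so the point is a local maximum.
D = (-10)·(-10) − (-2)^2 = 96.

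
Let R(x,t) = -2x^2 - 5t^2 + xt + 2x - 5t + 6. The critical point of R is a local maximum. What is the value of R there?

∂R/∂x = -4x + t + 2 = 0 and ∂R/∂t = x - 10t - 5 = 0, so (x, t) = (5/13, -6/13).
The Hessian has R_{xx} = -4, R_{tt} = -10, R_{xt} = 1, giving D = 39 > 0 with R_{xx} < 0, so the point is a local maximum.
R(5/13, -6/13) = 98/13.

98/13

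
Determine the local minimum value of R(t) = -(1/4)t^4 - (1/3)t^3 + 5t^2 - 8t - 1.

-55/12

R'(t) = -t^3 - t^2 + 10t - 8. Setting R'(t) = 0 gives t ∈ {-4, 1, 2}.
Second-derivative test with R''(t) = -3t^2 - 2t + 10: R''(-4) = -30 < 0 ⇒ local maximum; R''(1) = 5 > 0 ⇒ local minimum; R''(2) = -6 < 0 ⇒ local maximum.
The local minimum is R(1) = -55/12.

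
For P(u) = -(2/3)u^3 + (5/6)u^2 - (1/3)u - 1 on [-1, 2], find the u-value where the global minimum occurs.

P'(u) = -2u^2 + (5/3)u - 1/3, which vanishes at u = 1/3 and u = 1/2.
Evaluating at the critical points and endpoints: P(-1) = 5/6,  P(1/3) = -169/162,  P(1/2) = -25/24,  P(2) = -11/3.
The minimum over the interval is -11/3, attained at u = 2.

2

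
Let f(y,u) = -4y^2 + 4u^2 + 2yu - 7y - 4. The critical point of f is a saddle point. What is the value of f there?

-19/17

∂f/∂y = -8y + 2u - 7 = 0 and ∂f/∂u = 2y + 8u = 0, so (y, u) = (-14/17, 7/34).
The Hessian has f_{yy} = -8, f_{uu} = 8, f_{yu} = 2, giving D = -68 < 0, so the point is a saddle point.
f(-14/17, 7/34) = -19/17.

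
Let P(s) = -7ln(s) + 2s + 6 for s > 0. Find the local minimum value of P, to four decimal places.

P'(s) = -7/s + 2 = 0 gives s = 7/2.
P''(s) = 7/s², which is positive for s > 0, so this is a local minimum.
P(7/2) = -7·ln(7/2) + 7 + 6 ≈ 4.2307.

4.2307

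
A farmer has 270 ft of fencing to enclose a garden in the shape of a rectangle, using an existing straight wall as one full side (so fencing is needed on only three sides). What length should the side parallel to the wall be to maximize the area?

135

Let the sides perpendicular to the wall have length x and the parallel side y, so 2x + y = 270 and the area is A = xy = x(270 − 2x).
A'(x) = 270 − 4x = 0 gives x = 135/2, and A''(x) = −4 < 0 confirms a maximum.
Then y = 270 − 2·135/2 = 135 and A = 18225/2.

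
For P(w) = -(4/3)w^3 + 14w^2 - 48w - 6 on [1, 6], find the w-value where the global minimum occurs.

6

P'(w) = -4w^2 + 28w - 48, which vanishes at w = 3 and w = 4.
Compare values at every candidate in [1, 6]: P(1) = -124/3; P(3) = -60; P(4) = -178/3; P(6) = -78.
So the minimum is P(6) = -78.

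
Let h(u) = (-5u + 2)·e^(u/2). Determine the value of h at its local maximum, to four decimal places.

4.4933

Differentiating with the product rule gives h'(u) = (-(5/2)u - 4)·e^(u/2). Since e^(u/2) > 0, the only critical point is u = -8/5.
h''(-8/5) has the same sign as -5/2 < 0, so this is a local maximum.
h(-8/5) = (10)·e^(-4/5) ≈ 4.4933.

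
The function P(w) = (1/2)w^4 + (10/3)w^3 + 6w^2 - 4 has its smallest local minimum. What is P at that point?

P'(w) = 2w^3 + 10w^2 + 12w. Setting P'(w) = 0 gives w ∈ {-3, -2, 0}.
P''(w) = 6w^2 + 20w + 12. P''(-3) = 6 > 0 ⇒ local minimum; P''(-2) = -4 < 0 ⇒ local maximum; P''(0) = 12 > 0 ⇒ local minimum.
So the smallest local minimum value is P(0) = -4.

-4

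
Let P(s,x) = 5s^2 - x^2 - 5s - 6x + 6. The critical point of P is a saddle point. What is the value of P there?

55/4

∂P/∂s = 10s - 5 = 0 and ∂P/∂x = -2x - 6 = 0, so (s, x) = (1/2, -3).
The Hessian has P_{ss} = 10, P_{xx} = -2, P_{sx} = 0, giving D = -20 < 0, so the point is a saddle point.
P(1/2, -3) = 55/4.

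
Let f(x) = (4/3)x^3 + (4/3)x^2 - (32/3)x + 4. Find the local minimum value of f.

f'(x) = 4x^2 + (8/3)x - 32/3 = 0 at x = -2, 4/3.
Second-derivative test with f''(x) = 8x + 8/3: f''(-2) = -40/3 < 0 ⇒ local maximum; f''(4/3) = 40/3 > 0 ⇒ local minimum.
The local minimum is f(4/3) = -380/81.

-380/81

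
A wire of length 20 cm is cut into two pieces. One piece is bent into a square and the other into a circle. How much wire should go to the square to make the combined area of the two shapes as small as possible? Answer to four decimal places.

Let x be the length used for the square. Square side x/4; circle radius (20−x)/(2π).
A(x) = (x/4)² + π·((20−x)/(2π))² = x²/16 + (20−x)²/(4π) for 0 ≤ x ≤ 20. A'(x) = x/8 − (20−x)/(2π) = 0 gives x = 4·20/(π+4) ≈ 11.2020.
A'' = 1/8 + 1/(2π) > 0, so this gives the minimum combined area; x ≈ 11.2020 cm to the square.

11.2020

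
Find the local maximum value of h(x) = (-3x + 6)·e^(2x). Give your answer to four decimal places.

30.1283

By the product rule, h'(x) = (-6x + 9)·e^(2x). Since e^(2x) > 0, the only critical point is x = 3/2.
h''(3/2) has the same sign as -6 < 0, so this is a local maximum.
h(3/2) = (3/2)·e^(3) ≈ 30.1283.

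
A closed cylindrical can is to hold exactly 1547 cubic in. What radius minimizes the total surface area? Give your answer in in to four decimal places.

6.2676

With radius r and height h, πr²h = 1547 so h = 1547/(πr²), and S(r) = 2πr² + 2πrh = 2πr² + 2·1547/r.
S'(r) = 4πr − 2·1547/r² = 0 ⇒ r³ = 1547/(2π), so r ≈ 6.2676 and h = 2r ≈ 12.5353.
S''(r) = 4π + 4·1547/r³ > 0, so this is the minimum; S ≈ 740.4711.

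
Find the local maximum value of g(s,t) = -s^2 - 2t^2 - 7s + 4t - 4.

∂g/∂s = -2s - 7 = 0 and ∂g/∂t = -4t + 4 = 0, so (s, t) = (-7/2, 1).
The Hessian has g_{ss} = -2, g_{tt} = -4, g_{st} = 0, giving D = 8 > 0 with g_{ss} < 0, so the point is a local maximum.
g(-7/2, 1) = 41/4.

41/4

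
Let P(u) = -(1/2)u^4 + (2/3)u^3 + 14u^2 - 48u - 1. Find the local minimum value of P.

-131/3

P'(u) = -2u^3 + 2u^2 + 28u - 48. Setting P'(u) = 0 gives u ∈ {-4, 2, 3}.
Second-derivative test with P''(u) = -6u^2 + 4u + 28: P''(-4) = -84 < 0 ⇒ local maximum; P''(2) = 12 > 0 ⇒ local minimum; P''(3) = -14 < 0 ⇒ local maximum.
So the local minimum value is P(2) = -131/3.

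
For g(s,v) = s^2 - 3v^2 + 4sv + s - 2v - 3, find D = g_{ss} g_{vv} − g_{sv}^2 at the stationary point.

∂g/∂s = 2s + 4v + 1 = 0 and ∂g/∂v = 4s - 6v - 2 = 0, so (s, v) = (1/14, -2/7).
The Hessian has g_{ss} = 2, g_{vv} = -6, g_{sv} = 4, giving D = -28 < 0, so the point is a saddle point.
D = (2)·(-6) − (4)^2 = -28.

-28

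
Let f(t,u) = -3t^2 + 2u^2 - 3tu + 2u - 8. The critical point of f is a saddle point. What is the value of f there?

∂f/∂t = -6t - 3u = 0 and ∂f/∂u = -3t + 4u + 2 = 0, so (t, u) = (2/11, -4/11).
The Hessian has f_{tt} = -6, f_{uu} = 4, f_{tu} = -3, giving D = -33 < 0, so the point is a saddle point.
f(2/11, -4/11) = -92/11.

-92/11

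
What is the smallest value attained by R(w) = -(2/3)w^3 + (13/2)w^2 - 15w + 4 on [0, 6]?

R'(w) = -2w^2 + 13w - 15, which vanishes at w = 3/2 and w = 5.
Compare values at every candidate in [0, 6]: R(0) = 4,  R(3/2) = -49/8,  R(5) = 49/6,  R(6) = 4.
Hence the absolute minimum is -49/8 at w = 3/2.

-49/8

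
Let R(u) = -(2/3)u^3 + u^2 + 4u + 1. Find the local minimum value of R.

R'(u) = -2u^2 + 2u + 4 = 0 at u = -1, 2.
Since R''(u) = -4u + 2, we get R''(-1) = 6 > 0 ⇒ local minimum; R''(2) = -6 < 0 ⇒ local maximum.
Thus R has its local minimum at u = -1, with value -4/3.

-4/3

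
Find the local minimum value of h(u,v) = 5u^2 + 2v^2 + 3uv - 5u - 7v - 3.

-283/31

∂h/∂u = 10u + 3v - 5 = 0 and ∂h/∂v = 3u + 4v - 7 = 0, so (u, v) = (-1/31, 55/31).
The Hessian has h_{uu} = 10, h_{vv} = 4, h_{uv} = 3, giving D = 31 > 0 with h_{uu} > 0, so the point is a local minimum.
h(-1/31, 55/31) = -283/31.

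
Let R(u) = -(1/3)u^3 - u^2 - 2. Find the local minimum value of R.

-10/3

R'(u) = -u^2 - 2u = 0 at u = -2, 0.
R''(u) = -2u - 2. R''(-2) = 2 > 0 ⇒ local minimum; R''(0) = -2 < 0 ⇒ local maximum.
The local minimum is R(-2) = -10/3.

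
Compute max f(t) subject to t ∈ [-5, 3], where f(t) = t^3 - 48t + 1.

129

The derivative is 3t^2 - 48, whose only zero in [-5, 3] is t = -4.
Evaluating at the critical points and endpoints: f(-5) = 116, f(-4) = 129, f(3) = -116.
The maximum over the interval is 129, attained at t = -4.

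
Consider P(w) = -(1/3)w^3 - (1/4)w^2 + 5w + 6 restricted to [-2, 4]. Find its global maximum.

P'(w) = -w^2 - (1/2)w + 5, whose only zero in [-2, 4] is w = 2.
Candidates: P(-2) = -7/3; P(2) = 37/3; P(4) = 2/3.
Hence the absolute maximum is 37/3 at w = 2.

37/3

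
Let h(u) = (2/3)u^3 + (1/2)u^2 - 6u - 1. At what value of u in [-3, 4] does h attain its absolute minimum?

3/2

Differentiating, h'(u) = 2u^2 + u - 6; which vanishes at u = -2 and u = 3/2.
Compare values at every candidate in [-3, 4]: h(-3) = 7/2; h(-2) = 23/3; h(3/2) = -53/8; h(4) = 77/3.
So the minimum is h(3/2) = -53/8.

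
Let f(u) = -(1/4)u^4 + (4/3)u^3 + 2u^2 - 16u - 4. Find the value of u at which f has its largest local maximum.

f'(u) = -u^3 + 4u^2 + 4u - 16 = 0 at u = -2, 2, 4.
f''(u) = -3u^2 + 8u + 4. f''(-2) = -24 < 0 ⇒ local maximum; f''(2) = 8 > 0 ⇒ local minimum; f''(4) = -12 < 0 ⇒ local maximum.
Thus f has its largest local maximum at u = -2, with value 64/3.

-2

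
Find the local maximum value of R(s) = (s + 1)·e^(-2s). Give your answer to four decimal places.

1.3591

By the product rule, R'(s) = (-2s - 1)·e^(-2s). Since e^(-2s) > 0, the only critical point is s = -1/2.
R''(-1/2) has the same sign as -2 < 0, so this is a local maximum.
R(-1/2) = (1/2)·e^(1) ≈ 1.3591.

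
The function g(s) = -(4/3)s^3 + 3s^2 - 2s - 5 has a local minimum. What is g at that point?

Critical points: g'(s) = -4s^2 + 6s - 2 vanishes at s = 1/2, 1.
g''(s) = -8s + 6. g''(1/2) = 2 > 0 ⇒ local minimum; g''(1) = -2 < 0 ⇒ local maximum.
Thus g has its local minimum at s = 1/2, with value -65/12.

-65/12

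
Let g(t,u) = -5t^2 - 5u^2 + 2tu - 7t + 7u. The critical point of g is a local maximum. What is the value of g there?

∂g/∂t = -10t + 2u - 7 = 0 and ∂g/∂u = 2t - 10u + 7 = 0, so (t, u) = (-7/12, 7/12).
The Hessian has g_{tt} = -10, g_{uu} = -10, g_{tu} = 2, giving D = 96 > 0 with g_{tt} < 0, so the point is a local maximum.
g(-7/12, 7/12) = 49/12.

49/12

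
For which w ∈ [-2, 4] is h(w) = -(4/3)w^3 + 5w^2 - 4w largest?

h'(w) = -4w^2 + 10w - 4, which vanishes at w = 1/2 and w = 2.
Candidates: h(-2) = 116/3; h(1/2) = -11/12; h(2) = 4/3; h(4) = -64/3.
So the maximum is h(-2) = 116/3.

-2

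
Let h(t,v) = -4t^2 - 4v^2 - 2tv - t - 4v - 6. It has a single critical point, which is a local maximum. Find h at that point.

-5

∂h/∂t = -8t - 2v - 1 = 0 and ∂h/∂v = -2t - 8v - 4 = 0, so (t, v) = (0, -1/2).
The Hessian has h_{tt} = -8, h_{vv} = -8, h_{tv} = -2, giving D = 60 > 0 with h_{tt} < 0, so the point is a local maximum.
h(0, -1/2) = -5.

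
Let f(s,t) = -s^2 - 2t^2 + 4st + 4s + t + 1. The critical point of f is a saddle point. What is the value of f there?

-41/8

∂f/∂s = -2s + 4t + 4 = 0 and ∂f/∂t = 4s - 4t + 1 = 0, so (s, t) = (-5/2, -9/4).
The Hessian has f_{ss} = -2, f_{tt} = -4, f_{st} = 4, giving D = -8 < 0, so the point is a saddle point.
f(-5/2, -9/4) = -41/8.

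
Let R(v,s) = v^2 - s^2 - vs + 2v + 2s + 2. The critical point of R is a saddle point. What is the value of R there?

14/5

∂R/∂v = 2v - s + 2 = 0 and ∂R/∂s = -v - 2s + 2 = 0, so (v, s) = (-2/5, 6/5).
The Hessian has R_{vv} = 2, R_{ss} = -2, R_{vs} = -1, giving D = -5 < 0, so the point is a saddle point.
R(-2/5, 6/5) = 14/5.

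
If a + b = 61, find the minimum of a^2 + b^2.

3721/2

With a + b = 61, a^2 + b^2 = a^2 + (61 − a)^2.
The derivative 2a − 2(61 − a) = 4a − 122 vanishes at a = 61/2; second derivative 4 > 0, a minimum.
The minimum is 2·(61/2)^2 = 3721/2.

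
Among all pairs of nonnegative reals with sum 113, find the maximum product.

With x + y = 113, the product is P(x) = x(113 − x).
P'(x) = 113 − 2x = 0 gives x = 113/2; P'' = −2 < 0, so this is the maximum.
P = 113/2·113/2 = 12769/4.

12769/4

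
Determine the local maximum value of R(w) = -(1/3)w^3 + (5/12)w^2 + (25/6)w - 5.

R'(w) = -w^2 + (5/6)w + 25/6 = 0 at w = -5/3, 5/2.
R''(w) = -2w + 5/6. R''(-5/3) = 25/6 > 0 ⇒ local minimum; R''(5/2) = -25/6 < 0 ⇒ local maximum.
Thus R has its local maximum at w = 5/2, with value 45/16.

45/16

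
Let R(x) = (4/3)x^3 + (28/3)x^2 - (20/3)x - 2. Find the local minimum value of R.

R'(x) = 4x^2 + (56/3)x - 20/3 = 0 at x = -5, 1/3.
Second-derivative test with R''(x) = 8x + 56/3: R''(-5) = -64/3 < 0 ⇒ local maximum; R''(1/3) = 64/3 > 0 ⇒ local minimum.
The local minimum is R(1/3) = -254/81.

-254/81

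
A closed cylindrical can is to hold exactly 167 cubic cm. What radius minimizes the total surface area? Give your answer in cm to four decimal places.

2.9843

With radius r and height h, πr²h = 167 so h = 167/(πr²), and S(r) = 2πr² + 2πrh = 2πr² + 2·167/r.
S'(r) = 4πr − 2·167/r² = 0 ⇒ r³ = 167/(2π), so r ≈ 2.9843 and h = 2r ≈ 5.9686.
S''(r) = 4π + 4·167/r³ > 0, so this is the minimum; S ≈ 167.8774.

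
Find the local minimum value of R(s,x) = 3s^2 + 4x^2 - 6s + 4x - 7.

-11

∂R/∂s = 6s - 6 = 0 and ∂R/∂x = 8x + 4 = 0, so (s, x) = (1, -1/2).
The Hessian has R_{ss} = 6, R_{xx} = 8, R_{sx} = 0, giving D = 48 > 0 with R_{ss} > 0, so the point is a local minimum.
R(1, -1/2) = -11.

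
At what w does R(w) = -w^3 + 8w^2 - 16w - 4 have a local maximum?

4

Critical points: R'(w) = -3w^2 + 16w - 16 vanishes at w = 4/3, 4.
Second-derivative test with R''(w) = -6w + 16: R''(4/3) = 8 > 0 ⇒ local minimum; R''(4) = -8 < 0 ⇒ local maximum.
The local maximum is R(4) = -4.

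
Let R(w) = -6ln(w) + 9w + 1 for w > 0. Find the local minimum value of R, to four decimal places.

R'(w) = -6/w + 9 = 0 gives w = 2/3.
R''(w) = 6/w², which is positive for w > 0, so this is a local minimum.
R(2/3) = -6·ln(2/3) + 6 + 1 ≈ 9.4328.

9.4328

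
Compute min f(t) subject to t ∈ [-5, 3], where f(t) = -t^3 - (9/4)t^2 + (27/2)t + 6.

-111/4

The derivative is -3t^2 - (9/2)t + 27/2, which vanishes at t = -3 and t = 3/2.
Evaluating at the critical points and endpoints: f(-5) = 29/4; f(-3) = -111/4; f(3/2) = 285/16; f(3) = -3/4.
So the minimum is f(-3) = -111/4.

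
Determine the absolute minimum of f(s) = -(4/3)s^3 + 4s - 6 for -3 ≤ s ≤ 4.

Differentiating, f'(s) = -4s^2 + 4; which vanishes at s = -1 and s = 1.
Evaluating at the critical points and endpoints: f(-3) = 18, f(-1) = -26/3, f(1) = -10/3, f(4) = -226/3.
So the minimum is f(4) = -226/3.

-226/3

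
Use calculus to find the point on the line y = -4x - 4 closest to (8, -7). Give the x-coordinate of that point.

20/17

Minimize D(x)^2 = (x - 8)^2 + (-4x + 3)^2.
d/dx[D^2] = 2(x - 8) + 2·(-4)·(-4x + 3) = 0 ⇒ x = 20/17.
Then y = -148/17 and the distance is √(841/17) ≈ 7.0335.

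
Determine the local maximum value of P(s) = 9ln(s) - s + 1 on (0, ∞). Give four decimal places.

P'(s) = 9/s − 1 = 0 gives s = 9.
P''(s) = -9/s², which is negative for s > 0, so this is a local maximum.
P(9) = 9·ln(9) - 9 + 1 ≈ 11.7750.

11.7750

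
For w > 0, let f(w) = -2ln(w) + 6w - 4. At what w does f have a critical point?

f'(w) = -2/w + 6 = 0 gives w = 1/3.
f''(w) = 2/w², which is positive for w > 0, so this is a local minimum.
f(1/3) = -2·ln(1/3) + 2 - 4 ≈ 0.1972.

1/3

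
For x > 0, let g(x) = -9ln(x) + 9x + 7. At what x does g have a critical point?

1

g'(x) = -9/x + 9 = 0 gives x = 1.
g''(x) = 9/x², which is positive for x > 0, so this is a local minimum.
g(1) = -9·ln(1) + 9 + 7 ≈ 16.0000.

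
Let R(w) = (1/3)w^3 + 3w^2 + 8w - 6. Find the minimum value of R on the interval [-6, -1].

R'(w) = w^2 + 6w + 8, which vanishes at w = -4 and w = -2.
Candidates: R(-6) = -18; R(-4) = -34/3; R(-2) = -38/3; R(-1) = -34/3.
So the minimum is R(-6) = -18.

-18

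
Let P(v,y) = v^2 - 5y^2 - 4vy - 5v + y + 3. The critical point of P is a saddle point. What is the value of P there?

∂P/∂v = 2v - 4y - 5 = 0 and ∂P/∂y = -4v - 10y + 1 = 0, so (v, y) = (3/2, -1/2).
The Hessian has P_{vv} = 2, P_{yy} = -10, P_{vy} = -4, giving D = -36 < 0, so the point is a saddle point.
P(3/2, -1/2) = -1.

-1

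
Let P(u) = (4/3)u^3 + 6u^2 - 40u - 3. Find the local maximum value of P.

541/3

Critical points: P'(u) = 4u^2 + 12u - 40 vanishes at u = -5, 2.
Since P''(u) = 8u + 12, we get P''(-5) = -28 < 0 ⇒ local maximum; P''(2) = 28 > 0 ⇒ local minimum.
The local maximum is P(-5) = 541/3.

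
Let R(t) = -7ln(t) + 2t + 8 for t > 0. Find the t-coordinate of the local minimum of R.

R'(t) = -7/t + 2 = 0 gives t = 7/2.
R''(t) = 7/t², which is positive for t > 0, so this is a local minimum.
R(7/2) = -7·ln(7/2) + 7 + 8 ≈ 6.2307.

7/2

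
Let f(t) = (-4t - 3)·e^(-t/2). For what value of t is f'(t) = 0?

f'(t) = (-4)·e^(-t/2) + (-4t - 3)·(-1/2)·e^(-t/2) = (2t - 5/2)·e^(-t/2). Since e^(-t/2) > 0, the only critical point is t = 5/4.
f''(5/4) has the same sign as 2 > 0, so this is a local minimum.
f(5/4) = (-8)·e^(-5/8) ≈ -4.2821.

5/4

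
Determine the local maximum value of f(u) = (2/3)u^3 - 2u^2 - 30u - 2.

52

f'(u) = 2u^2 - 4u - 30. Setting f'(u) = 0 gives u ∈ {-3, 5}.
Since f''(u) = 4u - 4, we get f''(-3) = -16 < 0 ⇒ local maximum; f''(5) = 16 > 0 ⇒ local minimum.
So the local maximum value is f(-3) = 52.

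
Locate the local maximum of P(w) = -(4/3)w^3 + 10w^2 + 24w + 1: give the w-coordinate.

P'(w) = -4w^2 + 20w + 24. Setting P'(w) = 0 gives w ∈ {-1, 6}.
Second-derivative test with P''(w) = -8w + 20: P''(-1) = 28 > 0 ⇒ local minimum; P''(6) = -28 < 0 ⇒ local maximum.
Thus P has its local maximum at w = 6, with value 217.

6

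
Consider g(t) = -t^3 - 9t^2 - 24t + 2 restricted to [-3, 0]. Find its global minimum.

The derivative is -3t^2 - 18t - 24, whose only zero in [-3, 0] is t = -2.
Candidates: g(-3) = 20, g(-2) = 22, g(0) = 2.
The minimum over the interval is 2, attained at t = 0.

2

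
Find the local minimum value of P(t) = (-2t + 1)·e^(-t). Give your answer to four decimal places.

-0.4463

Differentiating with the product rule gives P'(t) = (2t - 3)·e^(-t). Since e^(-t) > 0, the only critical point is t = 3/2.
P''(3/2) has the same sign as 2 > 0, so this is a local minimum.
P(3/2) = (-2)·e^(-3/2) ≈ -0.4463.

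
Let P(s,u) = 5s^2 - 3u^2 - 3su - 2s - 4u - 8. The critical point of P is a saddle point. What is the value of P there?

-20/3

∂P/∂s = 10s - 3u - 2 = 0 and ∂P/∂u = -3s - 6u - 4 = 0, so (s, u) = (0, -2/3).
The Hessian has P_{ss} = 10, P_{uu} = -6, P_{su} = -3, giving D = -69 < 0, so the point is a saddle point.
P(0, -2/3) = -20/3.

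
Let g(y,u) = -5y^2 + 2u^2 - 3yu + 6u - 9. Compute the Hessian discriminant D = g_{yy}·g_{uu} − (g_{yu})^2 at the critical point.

-49

∂g/∂y = -10y - 3u = 0 and ∂g/∂u = -3y + 4u + 6 = 0, so (y, u) = (18/49, -60/49).
The Hessian has g_{yy} = -10, g_{uu} = 4, g_{yu} = -3, giving D = -49 < 0, so the point is a saddle point.
D = (-10)·(4) − (-3)^2 = -49.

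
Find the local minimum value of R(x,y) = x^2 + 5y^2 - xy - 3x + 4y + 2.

-11/19

∂R/∂x = 2x - y - 3 = 0 and ∂R/∂y = -x + 10y + 4 = 0, so (x, y) = (26/19, -5/19).
The Hessian has R_{xx} = 2, R_{yy} = 10, R_{xy} = -1, giving D = 19 > 0 with R_{xx} > 0, so the point is a local minimum.
R(26/19, -5/19) = -11/19.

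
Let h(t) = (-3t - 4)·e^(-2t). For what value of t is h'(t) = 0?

-5/6

By the product rule, h'(t) = (6t + 5)·e^(-2t). Since e^(-2t) > 0, the only critical point is t = -5/6.
h''(-5/6) has the same sign as 6 > 0, so this is a local minimum.
h(-5/6) = (-3/2)·e^(5/3) ≈ -7.9417.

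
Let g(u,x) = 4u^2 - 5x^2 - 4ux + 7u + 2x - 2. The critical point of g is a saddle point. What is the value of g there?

-365/96

∂g/∂u = 8u - 4x + 7 = 0 and ∂g/∂x = -4u - 10x + 2 = 0, so (u, x) = (-31/48, 11/24).
The Hessian has g_{uu} = 8, g_{xx} = -10, g_{ux} = -4, giving D = -96 < 0, so the point is a saddle point.
g(-31/48, 11/24) = -365/96.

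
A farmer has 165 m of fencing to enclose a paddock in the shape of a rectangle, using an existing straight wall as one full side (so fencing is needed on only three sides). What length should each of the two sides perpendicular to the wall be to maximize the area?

Let the sides perpendicular to the wall have length x and the parallel side y, so 2x + y = 165 and the area is A = xy = x(165 − 2x).
A'(x) = 165 − 4x = 0 gives x = 165/4, and A''(x) = −4 < 0 confirms a maximum.
Then y = 165 − 2·165/4 = 165/2 and A = 27225/8.

165/4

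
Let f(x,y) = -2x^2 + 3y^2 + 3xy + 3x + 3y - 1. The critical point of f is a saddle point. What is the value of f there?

-17/11

∂f/∂x = -4x + 3y + 3 = 0 and ∂f/∂y = 3x + 6y + 3 = 0, so (x, y) = (3/11, -7/11).
The Hessian has f_{xx} = -4, f_{yy} = 6, f_{xy} = 3, giving D = -33 < 0, so the point is a saddle point.
f(3/11, -7/11) = -17/11.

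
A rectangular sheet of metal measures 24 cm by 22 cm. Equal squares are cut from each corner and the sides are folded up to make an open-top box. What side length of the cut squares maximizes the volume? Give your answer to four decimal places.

With cut size x, the volume is V(x) = x(24 − 2x)(22 − 2x) for 0 < x < 11.
V'(x) = 12x^2 − 184x + 528. Setting V'(x) = 0 gives x ≈ 3.8225 (the root in (0, 11)).
V''(x) = 24x − 184 is negative there, so this is the maximum; V ≈ 897.4314.

3.8225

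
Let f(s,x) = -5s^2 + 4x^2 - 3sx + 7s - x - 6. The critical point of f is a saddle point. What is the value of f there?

∂f/∂s = -10s - 3x + 7 = 0 and ∂f/∂x = -3s + 8x - 1 = 0, so (s, x) = (53/89, 31/89).
The Hessian has f_{ss} = -10, f_{xx} = 8, f_{sx} = -3, giving D = -89 < 0, so the point is a saddle point.
f(53/89, 31/89) = -364/89.

-364/89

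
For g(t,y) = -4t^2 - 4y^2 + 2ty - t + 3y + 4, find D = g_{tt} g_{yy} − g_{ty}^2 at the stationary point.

60

∂g/∂t = -8t + 2y - 1 = 0 and ∂g/∂y = 2t - 8y + 3 = 0, so (t, y) = (-1/30, 11/30).
The Hessian has g_{tt} = -8, g_{yy} = -8, g_{ty} = 2, giving D = 60 > 0 with g_{tt} < 0, so the point is a local maximum.
D = (-8)·(-8) − (2)^2 = 60.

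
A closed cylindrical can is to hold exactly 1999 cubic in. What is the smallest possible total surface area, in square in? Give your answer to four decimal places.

878.4622

With radius r and height h, πr²h = 1999 so h = 1999/(πr²), and S(r) = 2πr² + 2πrh = 2πr² + 2·1999/r.
S'(r) = 4πr − 2·1999/r² = 0 ⇒ r³ = 1999/(2π), so r ≈ 6.8267 and h = 2r ≈ 13.6534.
S''(r) = 4π + 4·1999/r³ > 0, so this is the minimum; S ≈ 878.4622.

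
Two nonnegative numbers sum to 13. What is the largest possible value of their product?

With x + y = 13, the product is P(x) = x(13 − x).
P'(x) = 13 − 2x = 0 gives x = 13/2; P'' = −2 < 0, so this is the maximum.
P = 13/2·13/2 = 169/4.

169/4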